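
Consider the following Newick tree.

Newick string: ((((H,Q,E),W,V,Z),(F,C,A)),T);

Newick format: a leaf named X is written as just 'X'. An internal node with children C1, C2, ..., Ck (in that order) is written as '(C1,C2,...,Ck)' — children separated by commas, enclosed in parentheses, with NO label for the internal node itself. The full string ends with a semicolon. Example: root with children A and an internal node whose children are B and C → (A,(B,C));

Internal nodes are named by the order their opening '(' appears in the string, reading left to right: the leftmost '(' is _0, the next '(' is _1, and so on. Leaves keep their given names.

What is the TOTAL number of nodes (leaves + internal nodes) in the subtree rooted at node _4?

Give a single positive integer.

Newick: ((((H,Q,E),W,V,Z),(F,C,A)),T);
Locate _4: it is the '(' at position 18 (the 5th '(' reading left to right).
Query: subtree rooted at _4
_4: subtree_size = 1 + 3
  F: subtree_size = 1 + 0
  C: subtree_size = 1 + 0
  A: subtree_size = 1 + 0
Total subtree size of _4: 4

Answer: 4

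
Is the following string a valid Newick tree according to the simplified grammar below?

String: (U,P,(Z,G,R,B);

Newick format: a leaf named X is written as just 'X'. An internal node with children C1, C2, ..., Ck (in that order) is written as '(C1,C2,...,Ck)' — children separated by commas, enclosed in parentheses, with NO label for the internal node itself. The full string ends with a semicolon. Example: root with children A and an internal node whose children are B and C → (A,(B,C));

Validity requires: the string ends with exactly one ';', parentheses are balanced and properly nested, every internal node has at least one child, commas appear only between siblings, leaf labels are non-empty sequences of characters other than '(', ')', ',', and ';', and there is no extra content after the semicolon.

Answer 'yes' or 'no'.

Input: (U,P,(Z,G,R,B);
Paren balance: 2 '(' vs 1 ')' MISMATCH
Ends with single ';': True
Full parse: FAILS (expected , or ) at pos 14)
Valid: False

Answer: no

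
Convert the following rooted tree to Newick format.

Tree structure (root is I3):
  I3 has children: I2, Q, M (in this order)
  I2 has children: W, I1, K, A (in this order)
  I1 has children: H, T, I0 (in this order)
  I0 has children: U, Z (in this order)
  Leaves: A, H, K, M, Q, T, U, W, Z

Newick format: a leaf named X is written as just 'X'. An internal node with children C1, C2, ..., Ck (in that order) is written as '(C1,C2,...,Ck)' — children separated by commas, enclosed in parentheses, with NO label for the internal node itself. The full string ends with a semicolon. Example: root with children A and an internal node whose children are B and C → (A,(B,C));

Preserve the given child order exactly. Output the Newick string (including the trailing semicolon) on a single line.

internal I3 with children ['I2', 'Q', 'M']
  internal I2 with children ['W', 'I1', 'K', 'A']
    leaf 'W' → 'W'
    internal I1 with children ['H', 'T', 'I0']
      leaf 'H' → 'H'
      leaf 'T' → 'T'
      internal I0 with children ['U', 'Z']
        leaf 'U' → 'U'
        leaf 'Z' → 'Z'
      → '(U,Z)'
    → '(H,T,(U,Z))'
    leaf 'K' → 'K'
    leaf 'A' → 'A'
  → '(W,(H,T,(U,Z)),K,A)'
  leaf 'Q' → 'Q'
  leaf 'M' → 'M'
→ '((W,(H,T,(U,Z)),K,A),Q,M)'
Final: ((W,(H,T,(U,Z)),K,A),Q,M);

Answer: ((W,(H,T,(U,Z)),K,A),Q,M);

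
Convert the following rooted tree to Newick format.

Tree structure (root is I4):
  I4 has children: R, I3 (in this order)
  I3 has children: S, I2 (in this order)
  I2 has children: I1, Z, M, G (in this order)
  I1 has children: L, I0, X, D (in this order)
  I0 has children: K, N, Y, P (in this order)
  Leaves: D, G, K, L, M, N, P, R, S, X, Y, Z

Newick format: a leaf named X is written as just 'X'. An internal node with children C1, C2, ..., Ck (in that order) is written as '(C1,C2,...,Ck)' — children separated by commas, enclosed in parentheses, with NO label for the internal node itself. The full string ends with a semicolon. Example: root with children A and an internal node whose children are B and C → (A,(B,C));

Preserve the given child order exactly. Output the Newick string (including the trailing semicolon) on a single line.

internal I4 with children ['R', 'I3']
  leaf 'R' → 'R'
  internal I3 with children ['S', 'I2']
    leaf 'S' → 'S'
    internal I2 with children ['I1', 'Z', 'M', 'G']
      internal I1 with children ['L', 'I0', 'X', 'D']
        leaf 'L' → 'L'
        internal I0 with children ['K', 'N', 'Y', 'P']
          leaf 'K' → 'K'
          leaf 'N' → 'N'
          leaf 'Y' → 'Y'
          leaf 'P' → 'P'
        → '(K,N,Y,P)'
        leaf 'X' → 'X'
        leaf 'D' → 'D'
      → '(L,(K,N,Y,P),X,D)'
      leaf 'Z' → 'Z'
      leaf 'M' → 'M'
      leaf 'G' → 'G'
    → '((L,(K,N,Y,P),X,D),Z,M,G)'
  → '(S,((L,(K,N,Y,P),X,D),Z,M,G))'
→ '(R,(S,((L,(K,N,Y,P),X,D),Z,M,G)))'
Final: (R,(S,((L,(K,N,Y,P),X,D),Z,M,G)));

Answer: (R,(S,((L,(K,N,Y,P),X,D),Z,M,G)));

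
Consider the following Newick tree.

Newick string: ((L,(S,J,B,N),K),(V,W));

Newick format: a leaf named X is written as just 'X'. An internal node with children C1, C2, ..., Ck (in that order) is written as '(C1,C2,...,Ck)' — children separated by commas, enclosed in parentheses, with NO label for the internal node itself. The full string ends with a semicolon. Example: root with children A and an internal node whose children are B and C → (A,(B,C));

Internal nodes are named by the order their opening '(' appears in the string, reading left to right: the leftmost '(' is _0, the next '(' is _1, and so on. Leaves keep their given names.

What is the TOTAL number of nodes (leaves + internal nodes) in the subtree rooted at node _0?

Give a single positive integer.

Newick: ((L,(S,J,B,N),K),(V,W));
Locate _0: it is the '(' at position 0 (the 1st '(' reading left to right).
Query: subtree rooted at _0
_0: subtree_size = 1 + 11
  _1: subtree_size = 1 + 7
    L: subtree_size = 1 + 0
    _2: subtree_size = 1 + 4
      S: subtree_size = 1 + 0
      J: subtree_size = 1 + 0
      B: subtree_size = 1 + 0
      N: subtree_size = 1 + 0
    K: subtree_size = 1 + 0
  _3: subtree_size = 1 + 2
    V: subtree_size = 1 + 0
    W: subtree_size = 1 + 0
Total subtree size of _0: 12

Answer: 12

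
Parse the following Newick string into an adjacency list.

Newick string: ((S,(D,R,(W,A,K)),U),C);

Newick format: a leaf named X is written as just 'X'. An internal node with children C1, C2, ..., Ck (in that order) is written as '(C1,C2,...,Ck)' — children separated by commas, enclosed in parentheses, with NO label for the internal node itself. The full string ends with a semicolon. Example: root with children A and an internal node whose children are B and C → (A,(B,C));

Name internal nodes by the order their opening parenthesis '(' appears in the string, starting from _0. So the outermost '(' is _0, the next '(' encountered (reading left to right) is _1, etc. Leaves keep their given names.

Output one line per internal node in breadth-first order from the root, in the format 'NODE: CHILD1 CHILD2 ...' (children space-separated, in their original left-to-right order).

Answer: _0: _1 C
_1: S _2 U
_2: D R _3
_3: W A K

Derivation:
Input: ((S,(D,R,(W,A,K)),U),C);
Scanning left-to-right, naming '(' by encounter order:
  pos 0: '(' -> open internal node _0 (depth 1)
  pos 1: '(' -> open internal node _1 (depth 2)
  pos 4: '(' -> open internal node _2 (depth 3)
  pos 9: '(' -> open internal node _3 (depth 4)
  pos 15: ')' -> close internal node _3 (now at depth 3)
  pos 16: ')' -> close internal node _2 (now at depth 2)
  pos 19: ')' -> close internal node _1 (now at depth 1)
  pos 22: ')' -> close internal node _0 (now at depth 0)
Total internal nodes: 4
BFS adjacency from root:
  _0: _1 C
  _1: S _2 U
  _2: D R _3
  _3: W A K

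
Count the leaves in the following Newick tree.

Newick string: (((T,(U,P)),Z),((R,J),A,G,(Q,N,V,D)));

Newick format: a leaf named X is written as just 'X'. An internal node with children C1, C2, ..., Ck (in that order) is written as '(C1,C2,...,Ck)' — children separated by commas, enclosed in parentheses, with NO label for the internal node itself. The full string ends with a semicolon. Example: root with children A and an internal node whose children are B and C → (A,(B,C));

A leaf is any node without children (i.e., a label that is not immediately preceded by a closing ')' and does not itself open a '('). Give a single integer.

Answer: 12

Derivation:
Newick: (((T,(U,P)),Z),((R,J),A,G,(Q,N,V,D)));
Scan left-to-right; a leaf is any maximal label run not followed by '(':
  pos 3: leaf 'T' → count = 1
  pos 6: leaf 'U' → count = 2
  pos 8: leaf 'P' → count = 3
  pos 12: leaf 'Z' → count = 4
  pos 17: leaf 'R' → count = 5
  pos 19: leaf 'J' → count = 6
  pos 22: leaf 'A' → count = 7
  pos 24: leaf 'G' → count = 8
  pos 27: leaf 'Q' → count = 9
  pos 29: leaf 'N' → count = 10
  pos 31: leaf 'V' → count = 11
  pos 33: leaf 'D' → count = 12
Total leaves: 12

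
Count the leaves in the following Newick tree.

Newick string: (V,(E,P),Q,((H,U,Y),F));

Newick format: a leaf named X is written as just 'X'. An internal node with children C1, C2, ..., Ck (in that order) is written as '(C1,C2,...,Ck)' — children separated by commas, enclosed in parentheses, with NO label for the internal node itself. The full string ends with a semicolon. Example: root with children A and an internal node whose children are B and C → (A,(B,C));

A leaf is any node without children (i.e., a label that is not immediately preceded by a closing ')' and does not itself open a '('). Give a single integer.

Newick: (V,(E,P),Q,((H,U,Y),F));
Scan left-to-right; a leaf is any maximal label run not followed by '(':
  pos 1: leaf 'V' → count = 1
  pos 4: leaf 'E' → count = 2
  pos 6: leaf 'P' → count = 3
  pos 9: leaf 'Q' → count = 4
  pos 13: leaf 'H' → count = 5
  pos 15: leaf 'U' → count = 6
  pos 17: leaf 'Y' → count = 7
  pos 20: leaf 'F' → count = 8
Total leaves: 8

Answer: 8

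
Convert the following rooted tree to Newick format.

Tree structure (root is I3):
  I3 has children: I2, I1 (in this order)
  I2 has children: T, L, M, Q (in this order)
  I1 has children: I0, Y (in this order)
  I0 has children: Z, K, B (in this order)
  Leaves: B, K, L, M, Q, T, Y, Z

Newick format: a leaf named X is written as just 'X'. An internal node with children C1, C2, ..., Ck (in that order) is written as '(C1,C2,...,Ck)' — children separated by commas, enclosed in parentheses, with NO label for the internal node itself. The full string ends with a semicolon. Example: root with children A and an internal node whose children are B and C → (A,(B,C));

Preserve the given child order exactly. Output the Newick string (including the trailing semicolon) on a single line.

Answer: ((T,L,M,Q),((Z,K,B),Y));

Derivation:
internal I3 with children ['I2', 'I1']
  internal I2 with children ['T', 'L', 'M', 'Q']
    leaf 'T' → 'T'
    leaf 'L' → 'L'
    leaf 'M' → 'M'
    leaf 'Q' → 'Q'
  → '(T,L,M,Q)'
  internal I1 with children ['I0', 'Y']
    internal I0 with children ['Z', 'K', 'B']
      leaf 'Z' → 'Z'
      leaf 'K' → 'K'
      leaf 'B' → 'B'
    → '(Z,K,B)'
    leaf 'Y' → 'Y'
  → '((Z,K,B),Y)'
→ '((T,L,M,Q),((Z,K,B),Y))'
Final: ((T,L,M,Q),((Z,K,B),Y));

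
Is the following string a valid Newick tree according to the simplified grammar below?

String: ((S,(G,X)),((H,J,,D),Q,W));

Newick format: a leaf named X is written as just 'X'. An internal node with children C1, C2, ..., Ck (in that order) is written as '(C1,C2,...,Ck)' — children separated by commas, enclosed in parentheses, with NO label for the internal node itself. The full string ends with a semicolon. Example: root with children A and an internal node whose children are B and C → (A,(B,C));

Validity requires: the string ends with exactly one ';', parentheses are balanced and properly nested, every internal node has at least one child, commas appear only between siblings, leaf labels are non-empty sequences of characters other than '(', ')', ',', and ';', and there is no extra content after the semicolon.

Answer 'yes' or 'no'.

Answer: no

Derivation:
Input: ((S,(G,X)),((H,J,,D),Q,W));
Paren balance: 5 '(' vs 5 ')' OK
Ends with single ';': True
Full parse: FAILS (empty leaf label at pos 17)
Valid: False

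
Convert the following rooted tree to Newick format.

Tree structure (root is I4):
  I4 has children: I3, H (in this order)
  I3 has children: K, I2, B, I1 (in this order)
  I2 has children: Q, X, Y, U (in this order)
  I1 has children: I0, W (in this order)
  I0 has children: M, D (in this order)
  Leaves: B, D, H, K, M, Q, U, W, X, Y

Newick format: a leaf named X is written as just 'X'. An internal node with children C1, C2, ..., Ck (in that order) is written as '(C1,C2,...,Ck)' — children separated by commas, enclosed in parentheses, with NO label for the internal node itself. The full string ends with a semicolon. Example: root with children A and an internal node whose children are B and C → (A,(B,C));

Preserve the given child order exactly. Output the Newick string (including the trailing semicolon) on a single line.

Answer: ((K,(Q,X,Y,U),B,((M,D),W)),H);

Derivation:
internal I4 with children ['I3', 'H']
  internal I3 with children ['K', 'I2', 'B', 'I1']
    leaf 'K' → 'K'
    internal I2 with children ['Q', 'X', 'Y', 'U']
      leaf 'Q' → 'Q'
      leaf 'X' → 'X'
      leaf 'Y' → 'Y'
      leaf 'U' → 'U'
    → '(Q,X,Y,U)'
    leaf 'B' → 'B'
    internal I1 with children ['I0', 'W']
      internal I0 with children ['M', 'D']
        leaf 'M' → 'M'
        leaf 'D' → 'D'
      → '(M,D)'
      leaf 'W' → 'W'
    → '((M,D),W)'
  → '(K,(Q,X,Y,U),B,((M,D),W))'
  leaf 'H' → 'H'
→ '((K,(Q,X,Y,U),B,((M,D),W)),H)'
Final: ((K,(Q,X,Y,U),B,((M,D),W)),H);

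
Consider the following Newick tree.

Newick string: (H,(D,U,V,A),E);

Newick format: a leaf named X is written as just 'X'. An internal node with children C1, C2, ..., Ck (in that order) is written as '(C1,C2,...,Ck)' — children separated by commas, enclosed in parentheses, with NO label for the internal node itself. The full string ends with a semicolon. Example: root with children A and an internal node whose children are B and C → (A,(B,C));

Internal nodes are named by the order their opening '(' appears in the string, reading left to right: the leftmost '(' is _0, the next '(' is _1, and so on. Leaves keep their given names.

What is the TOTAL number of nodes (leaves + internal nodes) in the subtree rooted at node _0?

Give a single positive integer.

Newick: (H,(D,U,V,A),E);
Locate _0: it is the '(' at position 0 (the 1st '(' reading left to right).
Query: subtree rooted at _0
_0: subtree_size = 1 + 7
  H: subtree_size = 1 + 0
  _1: subtree_size = 1 + 4
    D: subtree_size = 1 + 0
    U: subtree_size = 1 + 0
    V: subtree_size = 1 + 0
    A: subtree_size = 1 + 0
  E: subtree_size = 1 + 0
Total subtree size of _0: 8

Answer: 8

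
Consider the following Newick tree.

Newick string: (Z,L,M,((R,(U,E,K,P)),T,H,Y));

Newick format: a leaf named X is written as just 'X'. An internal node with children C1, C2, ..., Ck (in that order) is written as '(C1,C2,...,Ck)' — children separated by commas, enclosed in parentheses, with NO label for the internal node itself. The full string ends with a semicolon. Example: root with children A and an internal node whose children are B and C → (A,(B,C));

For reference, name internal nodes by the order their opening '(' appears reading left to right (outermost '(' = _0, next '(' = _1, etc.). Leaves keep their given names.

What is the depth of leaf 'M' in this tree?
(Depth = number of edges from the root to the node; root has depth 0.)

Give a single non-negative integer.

Newick: (Z,L,M,((R,(U,E,K,P)),T,H,Y));
Naming internals by '(' encounter order: outermost '(' = _0, next = _1, ...
Query node: M
Path from root: _0 -> M
Depth of M: 1 (number of edges from root)

Answer: 1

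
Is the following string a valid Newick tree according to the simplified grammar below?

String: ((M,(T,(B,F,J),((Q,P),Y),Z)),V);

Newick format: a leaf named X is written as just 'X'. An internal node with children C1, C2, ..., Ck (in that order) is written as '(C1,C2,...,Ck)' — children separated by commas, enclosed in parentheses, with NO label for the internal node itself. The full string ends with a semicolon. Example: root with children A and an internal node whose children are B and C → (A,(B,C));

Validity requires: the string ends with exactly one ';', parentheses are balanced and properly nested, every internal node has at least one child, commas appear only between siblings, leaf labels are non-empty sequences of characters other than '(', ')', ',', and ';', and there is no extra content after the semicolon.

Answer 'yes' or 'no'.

Input: ((M,(T,(B,F,J),((Q,P),Y),Z)),V);
Paren balance: 6 '(' vs 6 ')' OK
Ends with single ';': True
Full parse: OK
Valid: True

Answer: yes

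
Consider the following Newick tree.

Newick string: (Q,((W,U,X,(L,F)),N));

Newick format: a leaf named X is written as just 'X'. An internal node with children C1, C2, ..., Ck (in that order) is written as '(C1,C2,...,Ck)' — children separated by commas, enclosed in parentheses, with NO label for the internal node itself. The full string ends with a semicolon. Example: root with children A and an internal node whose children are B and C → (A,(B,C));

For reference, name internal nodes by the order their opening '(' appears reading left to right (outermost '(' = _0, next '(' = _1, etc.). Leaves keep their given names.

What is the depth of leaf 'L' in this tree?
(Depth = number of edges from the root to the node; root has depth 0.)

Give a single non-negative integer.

Answer: 4

Derivation:
Newick: (Q,((W,U,X,(L,F)),N));
Naming internals by '(' encounter order: outermost '(' = _0, next = _1, ...
Query node: L
Path from root: _0 -> _1 -> _2 -> _3 -> L
Depth of L: 4 (number of edges from root)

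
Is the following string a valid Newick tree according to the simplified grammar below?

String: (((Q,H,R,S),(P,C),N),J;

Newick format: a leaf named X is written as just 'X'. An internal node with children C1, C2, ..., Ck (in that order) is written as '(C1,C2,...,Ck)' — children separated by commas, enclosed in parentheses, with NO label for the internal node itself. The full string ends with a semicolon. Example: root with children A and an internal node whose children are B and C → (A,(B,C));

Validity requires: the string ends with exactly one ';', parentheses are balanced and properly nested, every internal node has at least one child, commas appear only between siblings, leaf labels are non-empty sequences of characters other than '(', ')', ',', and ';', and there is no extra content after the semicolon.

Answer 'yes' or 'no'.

Answer: no

Derivation:
Input: (((Q,H,R,S),(P,C),N),J;
Paren balance: 4 '(' vs 3 ')' MISMATCH
Ends with single ';': True
Full parse: FAILS (expected , or ) at pos 22)
Valid: False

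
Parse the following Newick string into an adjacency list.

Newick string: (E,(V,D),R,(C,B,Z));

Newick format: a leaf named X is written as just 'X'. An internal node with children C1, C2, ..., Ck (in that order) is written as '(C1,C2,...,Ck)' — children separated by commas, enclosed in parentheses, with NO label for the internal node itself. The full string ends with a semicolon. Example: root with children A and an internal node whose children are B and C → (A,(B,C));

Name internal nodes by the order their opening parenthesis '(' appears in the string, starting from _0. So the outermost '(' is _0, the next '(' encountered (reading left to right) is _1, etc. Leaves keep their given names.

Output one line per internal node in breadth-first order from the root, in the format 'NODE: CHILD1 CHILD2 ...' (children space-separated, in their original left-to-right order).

Input: (E,(V,D),R,(C,B,Z));
Scanning left-to-right, naming '(' by encounter order:
  pos 0: '(' -> open internal node _0 (depth 1)
  pos 3: '(' -> open internal node _1 (depth 2)
  pos 7: ')' -> close internal node _1 (now at depth 1)
  pos 11: '(' -> open internal node _2 (depth 2)
  pos 17: ')' -> close internal node _2 (now at depth 1)
  pos 18: ')' -> close internal node _0 (now at depth 0)
Total internal nodes: 3
BFS adjacency from root:
  _0: E _1 R _2
  _1: V D
  _2: C B Z

Answer: _0: E _1 R _2
_1: V D
_2: C B Z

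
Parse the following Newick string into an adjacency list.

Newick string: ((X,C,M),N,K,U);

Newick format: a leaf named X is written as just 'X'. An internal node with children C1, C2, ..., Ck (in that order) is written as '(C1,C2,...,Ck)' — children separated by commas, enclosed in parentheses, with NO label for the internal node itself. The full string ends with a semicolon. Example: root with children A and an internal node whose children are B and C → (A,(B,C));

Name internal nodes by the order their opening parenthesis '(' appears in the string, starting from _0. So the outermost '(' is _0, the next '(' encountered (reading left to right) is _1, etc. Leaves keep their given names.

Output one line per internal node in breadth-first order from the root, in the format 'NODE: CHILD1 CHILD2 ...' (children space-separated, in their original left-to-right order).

Answer: _0: _1 N K U
_1: X C M

Derivation:
Input: ((X,C,M),N,K,U);
Scanning left-to-right, naming '(' by encounter order:
  pos 0: '(' -> open internal node _0 (depth 1)
  pos 1: '(' -> open internal node _1 (depth 2)
  pos 7: ')' -> close internal node _1 (now at depth 1)
  pos 14: ')' -> close internal node _0 (now at depth 0)
Total internal nodes: 2
BFS adjacency from root:
  _0: _1 N K U
  _1: X C M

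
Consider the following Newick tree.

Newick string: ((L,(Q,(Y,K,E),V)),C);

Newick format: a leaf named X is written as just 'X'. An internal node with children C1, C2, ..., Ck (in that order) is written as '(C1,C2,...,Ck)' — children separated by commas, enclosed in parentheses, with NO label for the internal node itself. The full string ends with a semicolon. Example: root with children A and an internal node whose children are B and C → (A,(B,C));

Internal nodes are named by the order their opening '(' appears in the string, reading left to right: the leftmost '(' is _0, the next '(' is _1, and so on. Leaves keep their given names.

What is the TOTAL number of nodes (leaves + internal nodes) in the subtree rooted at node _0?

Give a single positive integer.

Newick: ((L,(Q,(Y,K,E),V)),C);
Locate _0: it is the '(' at position 0 (the 1st '(' reading left to right).
Query: subtree rooted at _0
_0: subtree_size = 1 + 10
  _1: subtree_size = 1 + 8
    L: subtree_size = 1 + 0
    _2: subtree_size = 1 + 6
      Q: subtree_size = 1 + 0
      _3: subtree_size = 1 + 3
        Y: subtree_size = 1 + 0
        K: subtree_size = 1 + 0
        E: subtree_size = 1 + 0
      V: subtree_size = 1 + 0
  C: subtree_size = 1 + 0
Total subtree size of _0: 11

Answer: 11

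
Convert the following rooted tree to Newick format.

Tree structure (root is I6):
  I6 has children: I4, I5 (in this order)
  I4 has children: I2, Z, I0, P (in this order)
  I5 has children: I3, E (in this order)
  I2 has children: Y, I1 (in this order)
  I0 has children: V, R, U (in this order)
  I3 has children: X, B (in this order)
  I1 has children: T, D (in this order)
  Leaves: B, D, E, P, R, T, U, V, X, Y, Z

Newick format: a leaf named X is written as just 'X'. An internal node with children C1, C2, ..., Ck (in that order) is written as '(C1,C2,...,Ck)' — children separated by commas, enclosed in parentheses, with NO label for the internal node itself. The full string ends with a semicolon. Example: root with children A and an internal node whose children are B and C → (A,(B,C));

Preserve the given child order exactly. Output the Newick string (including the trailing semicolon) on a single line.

Answer: (((Y,(T,D)),Z,(V,R,U),P),((X,B),E));

Derivation:
internal I6 with children ['I4', 'I5']
  internal I4 with children ['I2', 'Z', 'I0', 'P']
    internal I2 with children ['Y', 'I1']
      leaf 'Y' → 'Y'
      internal I1 with children ['T', 'D']
        leaf 'T' → 'T'
        leaf 'D' → 'D'
      → '(T,D)'
    → '(Y,(T,D))'
    leaf 'Z' → 'Z'
    internal I0 with children ['V', 'R', 'U']
      leaf 'V' → 'V'
      leaf 'R' → 'R'
      leaf 'U' → 'U'
    → '(V,R,U)'
    leaf 'P' → 'P'
  → '((Y,(T,D)),Z,(V,R,U),P)'
  internal I5 with children ['I3', 'E']
    internal I3 with children ['X', 'B']
      leaf 'X' → 'X'
      leaf 'B' → 'B'
    → '(X,B)'
    leaf 'E' → 'E'
  → '((X,B),E)'
→ '(((Y,(T,D)),Z,(V,R,U),P),((X,B),E))'
Final: (((Y,(T,D)),Z,(V,R,U),P),((X,B),E));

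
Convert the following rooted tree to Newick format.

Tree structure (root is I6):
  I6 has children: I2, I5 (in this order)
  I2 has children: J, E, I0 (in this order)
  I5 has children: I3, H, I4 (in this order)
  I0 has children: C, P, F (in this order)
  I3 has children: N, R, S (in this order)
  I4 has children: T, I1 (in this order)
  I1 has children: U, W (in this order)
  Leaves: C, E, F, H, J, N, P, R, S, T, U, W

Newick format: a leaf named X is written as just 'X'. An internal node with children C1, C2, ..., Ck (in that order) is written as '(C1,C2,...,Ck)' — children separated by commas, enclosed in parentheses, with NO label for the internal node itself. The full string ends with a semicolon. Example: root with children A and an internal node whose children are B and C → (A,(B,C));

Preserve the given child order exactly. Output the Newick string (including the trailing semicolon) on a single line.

Answer: ((J,E,(C,P,F)),((N,R,S),H,(T,(U,W))));

Derivation:
internal I6 with children ['I2', 'I5']
  internal I2 with children ['J', 'E', 'I0']
    leaf 'J' → 'J'
    leaf 'E' → 'E'
    internal I0 with children ['C', 'P', 'F']
      leaf 'C' → 'C'
      leaf 'P' → 'P'
      leaf 'F' → 'F'
    → '(C,P,F)'
  → '(J,E,(C,P,F))'
  internal I5 with children ['I3', 'H', 'I4']
    internal I3 with children ['N', 'R', 'S']
      leaf 'N' → 'N'
      leaf 'R' → 'R'
      leaf 'S' → 'S'
    → '(N,R,S)'
    leaf 'H' → 'H'
    internal I4 with children ['T', 'I1']
      leaf 'T' → 'T'
      internal I1 with children ['U', 'W']
        leaf 'U' → 'U'
        leaf 'W' → 'W'
      → '(U,W)'
    → '(T,(U,W))'
  → '((N,R,S),H,(T,(U,W)))'
→ '((J,E,(C,P,F)),((N,R,S),H,(T,(U,W))))'
Final: ((J,E,(C,P,F)),((N,R,S),H,(T,(U,W))));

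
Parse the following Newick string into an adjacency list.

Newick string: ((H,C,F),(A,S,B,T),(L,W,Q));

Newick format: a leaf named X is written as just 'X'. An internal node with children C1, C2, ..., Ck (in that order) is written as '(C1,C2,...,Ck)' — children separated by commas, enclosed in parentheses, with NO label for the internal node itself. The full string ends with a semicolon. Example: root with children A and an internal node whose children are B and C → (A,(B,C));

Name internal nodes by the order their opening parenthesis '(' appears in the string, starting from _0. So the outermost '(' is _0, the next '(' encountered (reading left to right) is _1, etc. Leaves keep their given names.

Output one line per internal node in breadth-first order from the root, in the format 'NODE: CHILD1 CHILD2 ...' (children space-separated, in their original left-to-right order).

Input: ((H,C,F),(A,S,B,T),(L,W,Q));
Scanning left-to-right, naming '(' by encounter order:
  pos 0: '(' -> open internal node _0 (depth 1)
  pos 1: '(' -> open internal node _1 (depth 2)
  pos 7: ')' -> close internal node _1 (now at depth 1)
  pos 9: '(' -> open internal node _2 (depth 2)
  pos 17: ')' -> close internal node _2 (now at depth 1)
  pos 19: '(' -> open internal node _3 (depth 2)
  pos 25: ')' -> close internal node _3 (now at depth 1)
  pos 26: ')' -> close internal node _0 (now at depth 0)
Total internal nodes: 4
BFS adjacency from root:
  _0: _1 _2 _3
  _1: H C F
  _2: A S B T
  _3: L W Q

Answer: _0: _1 _2 _3
_1: H C F
_2: A S B T
_3: L W Q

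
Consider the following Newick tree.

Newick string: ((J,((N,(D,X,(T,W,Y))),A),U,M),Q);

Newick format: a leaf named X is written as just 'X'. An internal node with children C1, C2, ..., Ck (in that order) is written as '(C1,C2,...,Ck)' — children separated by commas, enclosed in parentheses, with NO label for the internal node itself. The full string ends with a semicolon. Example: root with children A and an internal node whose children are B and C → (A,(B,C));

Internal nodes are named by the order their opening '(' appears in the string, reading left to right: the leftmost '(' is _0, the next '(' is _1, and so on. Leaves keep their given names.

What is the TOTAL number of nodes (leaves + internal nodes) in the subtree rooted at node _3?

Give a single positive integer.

Answer: 9

Derivation:
Newick: ((J,((N,(D,X,(T,W,Y))),A),U,M),Q);
Locate _3: it is the '(' at position 5 (the 4th '(' reading left to right).
Query: subtree rooted at _3
_3: subtree_size = 1 + 8
  N: subtree_size = 1 + 0
  _4: subtree_size = 1 + 6
    D: subtree_size = 1 + 0
    X: subtree_size = 1 + 0
    _5: subtree_size = 1 + 3
      T: subtree_size = 1 + 0
      W: subtree_size = 1 + 0
      Y: subtree_size = 1 + 0
Total subtree size of _3: 9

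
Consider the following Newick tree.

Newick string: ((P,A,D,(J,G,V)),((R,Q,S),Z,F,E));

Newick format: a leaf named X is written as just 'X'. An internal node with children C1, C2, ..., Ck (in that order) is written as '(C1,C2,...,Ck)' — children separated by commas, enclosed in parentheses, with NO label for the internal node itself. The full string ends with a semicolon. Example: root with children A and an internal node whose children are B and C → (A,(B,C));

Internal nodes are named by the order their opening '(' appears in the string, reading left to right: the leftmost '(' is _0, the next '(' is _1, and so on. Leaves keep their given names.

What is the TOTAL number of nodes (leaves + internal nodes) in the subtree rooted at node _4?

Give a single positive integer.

Newick: ((P,A,D,(J,G,V)),((R,Q,S),Z,F,E));
Locate _4: it is the '(' at position 18 (the 5th '(' reading left to right).
Query: subtree rooted at _4
_4: subtree_size = 1 + 3
  R: subtree_size = 1 + 0
  Q: subtree_size = 1 + 0
  S: subtree_size = 1 + 0
Total subtree size of _4: 4

Answer: 4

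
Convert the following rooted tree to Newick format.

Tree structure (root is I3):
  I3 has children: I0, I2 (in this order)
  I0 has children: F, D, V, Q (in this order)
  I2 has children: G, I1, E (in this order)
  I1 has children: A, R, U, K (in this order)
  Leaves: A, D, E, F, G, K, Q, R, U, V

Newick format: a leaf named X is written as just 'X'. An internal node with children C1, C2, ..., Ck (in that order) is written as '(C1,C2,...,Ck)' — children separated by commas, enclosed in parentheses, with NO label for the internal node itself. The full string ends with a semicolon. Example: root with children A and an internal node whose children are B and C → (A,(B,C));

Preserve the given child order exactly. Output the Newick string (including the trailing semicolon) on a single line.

Answer: ((F,D,V,Q),(G,(A,R,U,K),E));

Derivation:
internal I3 with children ['I0', 'I2']
  internal I0 with children ['F', 'D', 'V', 'Q']
    leaf 'F' → 'F'
    leaf 'D' → 'D'
    leaf 'V' → 'V'
    leaf 'Q' → 'Q'
  → '(F,D,V,Q)'
  internal I2 with children ['G', 'I1', 'E']
    leaf 'G' → 'G'
    internal I1 with children ['A', 'R', 'U', 'K']
      leaf 'A' → 'A'
      leaf 'R' → 'R'
      leaf 'U' → 'U'
      leaf 'K' → 'K'
    → '(A,R,U,K)'
    leaf 'E' → 'E'
  → '(G,(A,R,U,K),E)'
→ '((F,D,V,Q),(G,(A,R,U,K),E))'
Final: ((F,D,V,Q),(G,(A,R,U,K),E));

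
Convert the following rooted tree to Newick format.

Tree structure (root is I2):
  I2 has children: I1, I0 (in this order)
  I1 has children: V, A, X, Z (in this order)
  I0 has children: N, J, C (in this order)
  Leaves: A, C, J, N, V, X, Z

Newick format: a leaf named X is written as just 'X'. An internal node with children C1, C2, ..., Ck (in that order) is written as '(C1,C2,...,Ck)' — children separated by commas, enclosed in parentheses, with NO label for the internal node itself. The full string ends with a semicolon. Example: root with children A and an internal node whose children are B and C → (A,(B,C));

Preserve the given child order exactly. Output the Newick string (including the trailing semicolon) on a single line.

Answer: ((V,A,X,Z),(N,J,C));

Derivation:
internal I2 with children ['I1', 'I0']
  internal I1 with children ['V', 'A', 'X', 'Z']
    leaf 'V' → 'V'
    leaf 'A' → 'A'
    leaf 'X' → 'X'
    leaf 'Z' → 'Z'
  → '(V,A,X,Z)'
  internal I0 with children ['N', 'J', 'C']
    leaf 'N' → 'N'
    leaf 'J' → 'J'
    leaf 'C' → 'C'
  → '(N,J,C)'
→ '((V,A,X,Z),(N,J,C))'
Final: ((V,A,X,Z),(N,J,C));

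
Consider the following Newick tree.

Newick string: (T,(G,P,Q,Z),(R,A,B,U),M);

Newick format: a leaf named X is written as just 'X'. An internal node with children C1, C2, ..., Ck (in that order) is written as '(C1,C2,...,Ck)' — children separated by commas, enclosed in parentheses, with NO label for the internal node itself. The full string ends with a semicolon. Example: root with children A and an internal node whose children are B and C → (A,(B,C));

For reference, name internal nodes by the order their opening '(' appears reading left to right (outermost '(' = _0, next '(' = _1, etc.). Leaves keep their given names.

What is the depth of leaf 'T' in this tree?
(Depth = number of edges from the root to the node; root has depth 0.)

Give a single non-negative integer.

Newick: (T,(G,P,Q,Z),(R,A,B,U),M);
Naming internals by '(' encounter order: outermost '(' = _0, next = _1, ...
Query node: T
Path from root: _0 -> T
Depth of T: 1 (number of edges from root)

Answer: 1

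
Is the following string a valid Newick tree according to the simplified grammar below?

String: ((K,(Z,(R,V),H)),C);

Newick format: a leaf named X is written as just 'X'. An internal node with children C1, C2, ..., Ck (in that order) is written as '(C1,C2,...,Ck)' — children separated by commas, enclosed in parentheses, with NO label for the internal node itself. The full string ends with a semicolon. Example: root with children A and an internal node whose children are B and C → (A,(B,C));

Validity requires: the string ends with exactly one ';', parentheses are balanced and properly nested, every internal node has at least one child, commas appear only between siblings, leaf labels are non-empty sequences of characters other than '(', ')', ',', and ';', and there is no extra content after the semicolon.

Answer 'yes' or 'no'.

Input: ((K,(Z,(R,V),H)),C);
Paren balance: 4 '(' vs 4 ')' OK
Ends with single ';': True
Full parse: OK
Valid: True

Answer: yes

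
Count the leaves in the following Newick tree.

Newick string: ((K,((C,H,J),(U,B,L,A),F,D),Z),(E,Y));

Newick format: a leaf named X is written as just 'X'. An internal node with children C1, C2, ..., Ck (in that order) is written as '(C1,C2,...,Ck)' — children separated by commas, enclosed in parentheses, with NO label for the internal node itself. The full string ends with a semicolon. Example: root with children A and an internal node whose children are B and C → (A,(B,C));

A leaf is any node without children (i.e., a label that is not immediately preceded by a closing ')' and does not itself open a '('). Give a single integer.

Newick: ((K,((C,H,J),(U,B,L,A),F,D),Z),(E,Y));
Scan left-to-right; a leaf is any maximal label run not followed by '(':
  pos 2: leaf 'K' → count = 1
  pos 6: leaf 'C' → count = 2
  pos 8: leaf 'H' → count = 3
  pos 10: leaf 'J' → count = 4
  pos 14: leaf 'U' → count = 5
  pos 16: leaf 'B' → count = 6
  pos 18: leaf 'L' → count = 7
  pos 20: leaf 'A' → count = 8
  pos 23: leaf 'F' → count = 9
  pos 25: leaf 'D' → count = 10
  pos 28: leaf 'Z' → count = 11
  pos 32: leaf 'E' → count = 12
  pos 34: leaf 'Y' → count = 13
Total leaves: 13

Answer: 13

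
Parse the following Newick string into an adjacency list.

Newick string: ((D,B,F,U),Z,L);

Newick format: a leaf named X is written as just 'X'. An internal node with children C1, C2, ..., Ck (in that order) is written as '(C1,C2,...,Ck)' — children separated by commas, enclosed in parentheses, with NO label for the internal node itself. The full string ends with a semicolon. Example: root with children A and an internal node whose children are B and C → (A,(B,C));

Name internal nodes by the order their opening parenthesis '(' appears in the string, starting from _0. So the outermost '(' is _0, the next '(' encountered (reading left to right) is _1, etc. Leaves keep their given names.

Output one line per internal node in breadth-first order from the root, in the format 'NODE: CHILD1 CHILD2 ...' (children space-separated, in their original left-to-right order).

Answer: _0: _1 Z L
_1: D B F U

Derivation:
Input: ((D,B,F,U),Z,L);
Scanning left-to-right, naming '(' by encounter order:
  pos 0: '(' -> open internal node _0 (depth 1)
  pos 1: '(' -> open internal node _1 (depth 2)
  pos 9: ')' -> close internal node _1 (now at depth 1)
  pos 14: ')' -> close internal node _0 (now at depth 0)
Total internal nodes: 2
BFS adjacency from root:
  _0: _1 Z L
  _1: D B F U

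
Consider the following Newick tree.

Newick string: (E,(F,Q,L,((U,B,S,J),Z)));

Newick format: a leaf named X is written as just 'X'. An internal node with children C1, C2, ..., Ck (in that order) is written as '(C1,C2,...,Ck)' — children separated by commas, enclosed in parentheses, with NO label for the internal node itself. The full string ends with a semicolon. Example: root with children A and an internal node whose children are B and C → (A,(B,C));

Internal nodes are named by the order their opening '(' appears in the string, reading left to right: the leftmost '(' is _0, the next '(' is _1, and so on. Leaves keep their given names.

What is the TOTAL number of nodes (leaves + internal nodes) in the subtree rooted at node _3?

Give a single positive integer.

Answer: 5

Derivation:
Newick: (E,(F,Q,L,((U,B,S,J),Z)));
Locate _3: it is the '(' at position 11 (the 4th '(' reading left to right).
Query: subtree rooted at _3
_3: subtree_size = 1 + 4
  U: subtree_size = 1 + 0
  B: subtree_size = 1 + 0
  S: subtree_size = 1 + 0
  J: subtree_size = 1 + 0
Total subtree size of _3: 5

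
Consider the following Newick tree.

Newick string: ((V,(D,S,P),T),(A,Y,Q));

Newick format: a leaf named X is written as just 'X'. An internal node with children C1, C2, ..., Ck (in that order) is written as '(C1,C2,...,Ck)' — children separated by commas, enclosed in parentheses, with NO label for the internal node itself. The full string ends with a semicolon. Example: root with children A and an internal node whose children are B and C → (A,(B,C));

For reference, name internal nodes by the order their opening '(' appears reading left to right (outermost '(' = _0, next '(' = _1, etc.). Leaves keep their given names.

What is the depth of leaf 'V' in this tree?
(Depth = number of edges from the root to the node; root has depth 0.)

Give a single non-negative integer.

Answer: 2

Derivation:
Newick: ((V,(D,S,P),T),(A,Y,Q));
Naming internals by '(' encounter order: outermost '(' = _0, next = _1, ...
Query node: V
Path from root: _0 -> _1 -> V
Depth of V: 2 (number of edges from root)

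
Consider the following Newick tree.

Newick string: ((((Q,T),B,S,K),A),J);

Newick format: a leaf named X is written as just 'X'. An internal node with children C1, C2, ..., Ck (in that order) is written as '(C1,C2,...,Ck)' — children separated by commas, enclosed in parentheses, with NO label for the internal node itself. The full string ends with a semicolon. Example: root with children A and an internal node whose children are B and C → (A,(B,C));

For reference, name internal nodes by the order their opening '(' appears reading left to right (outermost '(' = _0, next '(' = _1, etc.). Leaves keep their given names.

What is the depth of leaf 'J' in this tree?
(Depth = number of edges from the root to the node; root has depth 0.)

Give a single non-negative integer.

Answer: 1

Derivation:
Newick: ((((Q,T),B,S,K),A),J);
Naming internals by '(' encounter order: outermost '(' = _0, next = _1, ...
Query node: J
Path from root: _0 -> J
Depth of J: 1 (number of edges from root)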